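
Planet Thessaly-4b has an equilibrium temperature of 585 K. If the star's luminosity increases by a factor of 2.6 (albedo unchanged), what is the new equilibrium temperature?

T_eq ∝ L^(1/4) · d^(−1/2).
T′ = 585 × 2.6^(1/4) = 743 K.

T_eq ≈ 743 K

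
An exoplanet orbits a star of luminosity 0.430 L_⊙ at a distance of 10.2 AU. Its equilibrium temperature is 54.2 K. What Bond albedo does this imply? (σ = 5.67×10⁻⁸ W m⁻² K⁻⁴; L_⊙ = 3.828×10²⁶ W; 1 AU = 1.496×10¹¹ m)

A ≈ 0.65

d = 10.2 AU = 1.53×10¹² m.
L = 0.430 × 3.828×10²⁶ = 1.65×10²⁶ W.
Flux: S = L/(4πd²) = 1.65×10²⁶/(4π×(1.53×10¹²)²) = 5.63 W m⁻².
From T_eq⁴ = S(1−A)/(4σ): 1−A = 4σT_eq⁴/S.
1−A = 4 × 5.67×10⁻⁸ × (54.2)⁴ / 5.63 = 0.348.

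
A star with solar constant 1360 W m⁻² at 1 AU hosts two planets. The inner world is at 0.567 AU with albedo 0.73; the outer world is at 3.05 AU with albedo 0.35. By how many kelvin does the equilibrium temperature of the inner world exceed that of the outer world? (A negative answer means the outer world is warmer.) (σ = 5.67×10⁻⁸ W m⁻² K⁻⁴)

ΔT ≈ 123.3 K

T_eq = [S₀(1−A)/(4σd²)]^(1/4), so T ∝ (1−A)^(1/4) / √d.
T₁ = [1360×0.27/(4×5.67×10⁻⁸×0.567²)]^(1/4) = 266.39 K.
T₂ = [1360×0.65/(4×5.67×10⁻⁸×3.05²)]^(1/4) = 143.07 K.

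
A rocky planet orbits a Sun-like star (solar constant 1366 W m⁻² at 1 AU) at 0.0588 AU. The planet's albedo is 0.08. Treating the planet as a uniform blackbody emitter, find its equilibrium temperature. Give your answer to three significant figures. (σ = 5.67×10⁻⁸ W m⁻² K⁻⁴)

T_eq ≈ 1130 K

Flux at 0.0588 AU: S = 1366/0.0588² = 3.95×10⁵ W m⁻².
Energy balance: absorbed = emitted ⇒ πR²·S(1−A) = 4πR²·σT_eq⁴, so T_eq⁴ = S(1−A)/(4σ).
T_eq = [3.95×10⁵ × 0.92 / (4 × 5.67×10⁻⁸)]^(1/4) = (1.60×10¹²)^(1/4) = 1130 K.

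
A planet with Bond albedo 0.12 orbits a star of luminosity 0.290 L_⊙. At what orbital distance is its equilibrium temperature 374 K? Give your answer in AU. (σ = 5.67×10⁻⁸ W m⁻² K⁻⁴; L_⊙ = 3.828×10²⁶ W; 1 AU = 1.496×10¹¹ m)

L = 0.290 × 3.828×10²⁶ = 1.11×10²⁶ W.
From T_eq⁴ = L(1−A)/(16πσd²): d = √[L(1−A)/(16πσT_eq⁴)].
d = √[1.11×10²⁶ × 0.88 / (16π × 5.67×10⁻⁸ × (374)⁴)] = 4.19×10¹⁰ m = 0.280 AU.

d ≈ 0.280 AU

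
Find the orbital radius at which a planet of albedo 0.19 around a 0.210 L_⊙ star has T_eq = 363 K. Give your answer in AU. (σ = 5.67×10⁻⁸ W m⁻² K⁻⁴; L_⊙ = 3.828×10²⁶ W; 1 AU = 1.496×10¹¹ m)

L = 0.210 × 3.828×10²⁶ = 8.04×10²⁵ W.
From T_eq⁴ = L(1−A)/(16πσd²): d = √[L(1−A)/(16πσT_eq⁴)].
d = √[8.04×10²⁵ × 0.81 / (16π × 5.67×10⁻⁸ × (363)⁴)] = 3.63×10¹⁰ m = 0.242 AU.

d ≈ 0.242 AU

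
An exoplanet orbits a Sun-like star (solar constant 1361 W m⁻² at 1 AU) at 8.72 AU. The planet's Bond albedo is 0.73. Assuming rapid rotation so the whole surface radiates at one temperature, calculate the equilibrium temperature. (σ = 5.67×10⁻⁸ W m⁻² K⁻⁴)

T_eq ≈ 67.9 K

Flux at 8.72 AU: S = 1361/8.72² = 17.9 W m⁻².
Energy balance: absorbed = emitted ⇒ πR²·S(1−A) = 4πR²·σT_eq⁴, so T_eq⁴ = S(1−A)/(4σ).
T_eq = [17.9 × 0.27 / (4 × 5.67×10⁻⁸)]^(1/4) = (2.13×10⁷)^(1/4) = 67.9 K.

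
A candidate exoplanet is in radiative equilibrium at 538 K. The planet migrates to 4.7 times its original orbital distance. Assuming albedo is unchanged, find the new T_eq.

T_eq ∝ L^(1/4) · d^(−1/2).
T′ = 538 / 4.7^(1/2) = 248 K.

T_eq ≈ 248 K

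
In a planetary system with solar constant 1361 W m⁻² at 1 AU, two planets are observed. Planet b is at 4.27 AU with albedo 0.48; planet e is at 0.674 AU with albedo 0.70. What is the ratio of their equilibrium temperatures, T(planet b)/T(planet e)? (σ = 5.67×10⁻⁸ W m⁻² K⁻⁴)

T₁/T₂ ≈ 0.456

T_eq = [S₀(1−A)/(4σd²)]^(1/4), so T ∝ (1−A)^(1/4) / √d.
T₁ = [1361×0.52/(4×5.67×10⁻⁸×4.27²)]^(1/4) = 114.38 K.
T₂ = [1361×0.30/(4×5.67×10⁻⁸×0.674²)]^(1/4) = 250.90 K.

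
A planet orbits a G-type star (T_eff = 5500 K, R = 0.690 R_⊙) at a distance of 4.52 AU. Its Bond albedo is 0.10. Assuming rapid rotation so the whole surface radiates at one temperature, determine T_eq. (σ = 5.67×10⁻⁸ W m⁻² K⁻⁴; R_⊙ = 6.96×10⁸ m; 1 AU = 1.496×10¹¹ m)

T_eq ≈ 101 K

R_⋆ = 0.690 × 6.96×10⁸ = 4.80×10⁸ m.
d = 4.52 AU = 6.76×10¹¹ m.
L = 4πR_⋆²σT_⋆⁴ = 4π(4.80×10⁸)² × 5.67×10⁻⁸ × (5500)⁴ = 1.50×10²⁶ W.
S = L/(4πd²) = 26.2 W m⁻².
Energy balance: absorbed = emitted ⇒ πR²·S(1−A) = 4πR²·σT_eq⁴, so T_eq⁴ = S(1−A)/(4σ).
T_eq = [26.2 × 0.90 / (4 × 5.67×10⁻⁸)]^(1/4) = (1.04×10⁸)^(1/4) = 101 K.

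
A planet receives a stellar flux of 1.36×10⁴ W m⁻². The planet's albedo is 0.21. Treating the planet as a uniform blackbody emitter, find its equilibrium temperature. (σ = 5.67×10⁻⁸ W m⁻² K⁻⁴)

Energy balance: absorbed = emitted ⇒ πR²·S(1−A) = 4πR²·σT_eq⁴, so T_eq⁴ = S(1−A)/(4σ).
T_eq = [1.36×10⁴ × 0.79 / (4 × 5.67×10⁻⁸)]^(1/4) = (4.74×10¹⁰)^(1/4) = 467 K.

T_eq ≈ 467 K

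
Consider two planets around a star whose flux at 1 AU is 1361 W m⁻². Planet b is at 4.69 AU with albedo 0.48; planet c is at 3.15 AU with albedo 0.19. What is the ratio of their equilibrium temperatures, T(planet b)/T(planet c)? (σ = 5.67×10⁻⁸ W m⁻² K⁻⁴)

T_eq = [S₀(1−A)/(4σd²)]^(1/4), so T ∝ (1−A)^(1/4) / √d.
T₁ = [1361×0.52/(4×5.67×10⁻⁸×4.69²)]^(1/4) = 109.14 K.
T₂ = [1361×0.81/(4×5.67×10⁻⁸×3.15²)]^(1/4) = 148.77 K.

T₁/T₂ ≈ 0.734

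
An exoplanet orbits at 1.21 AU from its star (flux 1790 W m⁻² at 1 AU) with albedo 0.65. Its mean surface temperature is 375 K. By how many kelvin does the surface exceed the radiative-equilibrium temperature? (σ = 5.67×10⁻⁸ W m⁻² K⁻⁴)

S = 1790/1.21² = 1223 W m⁻².
T_eq = [S(1−A)/(4σ)]^(1/4) = [1223×0.35/(4×5.67×10⁻⁸)]^(1/4) = 208.4 K.
ΔT = T_surf − T_eq = 375 − 208.4.

ΔT ≈ 166.6 K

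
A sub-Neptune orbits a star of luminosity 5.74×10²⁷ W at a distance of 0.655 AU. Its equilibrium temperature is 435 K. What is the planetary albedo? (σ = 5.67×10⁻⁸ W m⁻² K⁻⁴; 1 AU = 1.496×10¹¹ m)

d = 0.655 AU = 9.80×10¹⁰ m.
Flux: S = L/(4πd²) = 5.74×10²⁷/(4π×(9.80×10¹⁰)²) = 4.76×10⁴ W m⁻².
From T_eq⁴ = S(1−A)/(4σ): 1−A = 4σT_eq⁴/S.
1−A = 4 × 5.67×10⁻⁸ × (435)⁴ / 4.76×10⁴ = 0.171.

A ≈ 0.83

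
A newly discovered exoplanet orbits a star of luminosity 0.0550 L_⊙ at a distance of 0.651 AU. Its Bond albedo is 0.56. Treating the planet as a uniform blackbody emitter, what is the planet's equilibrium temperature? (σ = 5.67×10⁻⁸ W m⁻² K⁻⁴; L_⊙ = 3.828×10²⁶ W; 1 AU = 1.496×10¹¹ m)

d = 0.651 AU = 9.74×10¹⁰ m.
L = 0.0550 × 3.828×10²⁶ = 2.11×10²⁵ W.
Flux: S = L/(4πd²) = 2.11×10²⁵/(4π×(9.74×10¹⁰)²) = 177 W m⁻².
Energy balance: absorbed = emitted ⇒ πR²·S(1−A) = 4πR²·σT_eq⁴, so T_eq⁴ = S(1−A)/(4σ).
T_eq = [177 × 0.44 / (4 × 5.67×10⁻⁸)]^(1/4) = (3.43×10⁸)^(1/4) = 136 K.

T_eq ≈ 136 K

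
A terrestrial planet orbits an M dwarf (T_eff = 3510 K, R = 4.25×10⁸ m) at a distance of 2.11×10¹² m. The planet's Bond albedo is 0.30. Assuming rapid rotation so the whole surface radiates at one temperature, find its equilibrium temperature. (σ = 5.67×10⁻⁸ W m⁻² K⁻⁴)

L = 4πR_⋆²σT_⋆⁴ = 4π(4.25×10⁸)² × 5.67×10⁻⁸ × (3510)⁴ = 1.95×10²⁵ W.
S = L/(4πd²) = 0.349 W m⁻².
Energy balance: absorbed = emitted ⇒ πR²·S(1−A) = 4πR²·σT_eq⁴, so T_eq⁴ = S(1−A)/(4σ).
T_eq = [0.349 × 0.70 / (4 × 5.67×10⁻⁸)]^(1/4) = (1.08×10⁶)^(1/4) = 32.2 K.

T_eq ≈ 32.2 K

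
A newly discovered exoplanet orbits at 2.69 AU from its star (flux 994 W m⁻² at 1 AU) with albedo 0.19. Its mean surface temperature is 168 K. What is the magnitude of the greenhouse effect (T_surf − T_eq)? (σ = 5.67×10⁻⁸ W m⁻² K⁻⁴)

S = 994/2.69² = 137.4 W m⁻².
T_eq = [S(1−A)/(4σ)]^(1/4) = [137.4×0.81/(4×5.67×10⁻⁸)]^(1/4) = 148.8 K.
ΔT = T_surf − T_eq = 168 − 148.8.

ΔT ≈ 19.2 K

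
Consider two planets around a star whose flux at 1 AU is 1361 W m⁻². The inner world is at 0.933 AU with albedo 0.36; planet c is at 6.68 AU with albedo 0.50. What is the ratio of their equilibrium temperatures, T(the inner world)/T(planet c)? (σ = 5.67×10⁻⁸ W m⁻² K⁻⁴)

T_eq = [S₀(1−A)/(4σd²)]^(1/4), so T ∝ (1−A)^(1/4) / √d.
T₁ = [1361×0.64/(4×5.67×10⁻⁸×0.933²)]^(1/4) = 257.73 K.
T₂ = [1361×0.50/(4×5.67×10⁻⁸×6.68²)]^(1/4) = 90.55 K.

T₁/T₂ ≈ 2.846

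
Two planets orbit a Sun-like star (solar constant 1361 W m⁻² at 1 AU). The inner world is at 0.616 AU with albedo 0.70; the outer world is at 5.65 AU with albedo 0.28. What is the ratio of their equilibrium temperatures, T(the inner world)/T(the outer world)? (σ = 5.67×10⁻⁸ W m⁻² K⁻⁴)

T₁/T₂ ≈ 2.433

T_eq = [S₀(1−A)/(4σd²)]^(1/4), so T ∝ (1−A)^(1/4) / √d.
T₁ = [1361×0.30/(4×5.67×10⁻⁸×0.616²)]^(1/4) = 262.45 K.
T₂ = [1361×0.72/(4×5.67×10⁻⁸×5.65²)]^(1/4) = 107.86 K.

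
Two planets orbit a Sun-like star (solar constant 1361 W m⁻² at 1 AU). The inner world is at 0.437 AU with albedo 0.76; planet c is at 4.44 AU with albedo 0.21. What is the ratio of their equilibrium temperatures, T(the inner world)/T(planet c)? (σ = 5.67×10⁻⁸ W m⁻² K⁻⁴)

T₁/T₂ ≈ 2.366

T_eq = [S₀(1−A)/(4σd²)]^(1/4), so T ∝ (1−A)^(1/4) / √d.
T₁ = [1361×0.24/(4×5.67×10⁻⁸×0.437²)]^(1/4) = 294.69 K.
T₂ = [1361×0.79/(4×5.67×10⁻⁸×4.44²)]^(1/4) = 124.53 K.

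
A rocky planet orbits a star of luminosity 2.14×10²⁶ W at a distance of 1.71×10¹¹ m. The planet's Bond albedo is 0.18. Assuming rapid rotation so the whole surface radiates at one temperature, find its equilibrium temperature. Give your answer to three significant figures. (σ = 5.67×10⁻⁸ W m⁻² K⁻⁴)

T_eq ≈ 214 K

Flux: S = L/(4πd²) = 2.14×10²⁶/(4π×(1.71×10¹¹)²) = 582 W m⁻².
Energy balance: absorbed = emitted ⇒ πR²·S(1−A) = 4πR²·σT_eq⁴, so T_eq⁴ = S(1−A)/(4σ).
T_eq = [582 × 0.82 / (4 × 5.67×10⁻⁸)]^(1/4) = (2.11×10⁹)^(1/4) = 214 K.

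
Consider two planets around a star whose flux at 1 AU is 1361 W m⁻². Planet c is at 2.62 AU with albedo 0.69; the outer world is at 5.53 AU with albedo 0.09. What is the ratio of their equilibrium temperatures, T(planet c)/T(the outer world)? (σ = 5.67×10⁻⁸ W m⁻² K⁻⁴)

T₁/T₂ ≈ 1.110

T_eq = [S₀(1−A)/(4σd²)]^(1/4), so T ∝ (1−A)^(1/4) / √d.
T₁ = [1361×0.31/(4×5.67×10⁻⁸×2.62²)]^(1/4) = 128.30 K.
T₂ = [1361×0.91/(4×5.67×10⁻⁸×5.53²)]^(1/4) = 115.60 K.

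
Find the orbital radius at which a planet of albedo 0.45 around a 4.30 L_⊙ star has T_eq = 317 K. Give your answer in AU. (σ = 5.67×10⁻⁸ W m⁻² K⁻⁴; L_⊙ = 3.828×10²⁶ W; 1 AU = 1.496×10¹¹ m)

d ≈ 1.19 AU

L = 4.30 × 3.828×10²⁶ = 1.65×10²⁷ W.
From T_eq⁴ = L(1−A)/(16πσd²): d = √[L(1−A)/(16πσT_eq⁴)].
d = √[1.65×10²⁷ × 0.55 / (16π × 5.67×10⁻⁸ × (317)⁴)] = 1.77×10¹¹ m = 1.19 AU.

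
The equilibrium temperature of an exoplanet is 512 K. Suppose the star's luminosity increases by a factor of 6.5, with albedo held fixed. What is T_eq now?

T_eq ≈ 818 K

T_eq ∝ L^(1/4) · d^(−1/2).
T′ = 512 × 6.5^(1/4) = 818 K.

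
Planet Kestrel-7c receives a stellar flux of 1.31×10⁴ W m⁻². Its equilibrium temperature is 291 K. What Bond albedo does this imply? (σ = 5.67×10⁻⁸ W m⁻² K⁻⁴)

From T_eq⁴ = S(1−A)/(4σ): 1−A = 4σT_eq⁴/S.
1−A = 4 × 5.67×10⁻⁸ × (291)⁴ / 1.31×10⁴ = 0.124.

A ≈ 0.88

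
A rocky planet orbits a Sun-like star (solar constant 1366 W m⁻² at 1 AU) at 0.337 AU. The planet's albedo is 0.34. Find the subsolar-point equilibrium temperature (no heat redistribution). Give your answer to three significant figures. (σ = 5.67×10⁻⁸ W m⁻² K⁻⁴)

T_ss ≈ 612 K

Flux at 0.337 AU: S = 1366/0.337² = 1.20×10⁴ W m⁻².
At the subsolar point the surface absorbs S(1−A) and emits σT⁴ per unit area — no factor of 4, since only the local patch is in balance.
T = [1.20×10⁴ × 0.66 / 5.67×10⁻⁸]^(1/4) = (1.40×10¹¹)^(1/4) = 612 K.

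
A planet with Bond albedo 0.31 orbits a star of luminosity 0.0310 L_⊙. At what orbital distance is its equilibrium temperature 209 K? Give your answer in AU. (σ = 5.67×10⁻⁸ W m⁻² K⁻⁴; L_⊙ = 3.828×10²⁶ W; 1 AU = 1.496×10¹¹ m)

d ≈ 0.259 AU

L = 0.0310 × 3.828×10²⁶ = 1.19×10²⁵ W.
From T_eq⁴ = L(1−A)/(16πσd²): d = √[L(1−A)/(16πσT_eq⁴)].
d = √[1.19×10²⁵ × 0.69 / (16π × 5.67×10⁻⁸ × (209)⁴)] = 3.88×10¹⁰ m = 0.259 AU.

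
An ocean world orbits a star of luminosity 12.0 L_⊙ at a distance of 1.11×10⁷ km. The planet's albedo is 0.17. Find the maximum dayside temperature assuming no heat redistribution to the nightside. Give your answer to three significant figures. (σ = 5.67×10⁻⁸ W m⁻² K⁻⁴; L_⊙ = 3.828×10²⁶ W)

T_ss ≈ 2570 K

d = 1.11×10⁷ km = 1.11×10¹⁰ m.
L = 12.0 × 3.828×10²⁶ = 4.59×10²⁷ W.
Flux: S = L/(4πd²) = 4.59×10²⁷/(4π×(1.11×10¹⁰)²) = 2.97×10⁶ W m⁻².
With no redistribution each surface element balances locally: S(1−A) = σT⁴.
T = [2.97×10⁶ × 0.83 / 5.67×10⁻⁸]^(1/4) = (4.34×10¹³)^(1/4) = 2570 K.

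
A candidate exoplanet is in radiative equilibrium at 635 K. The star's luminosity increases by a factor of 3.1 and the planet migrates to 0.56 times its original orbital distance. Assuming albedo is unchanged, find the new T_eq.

T_eq ≈ 1130 K

T_eq ∝ L^(1/4) · d^(−1/2).
T′ = 635 × 3.1^(1/4) / 0.56^(1/2) = 1130 K.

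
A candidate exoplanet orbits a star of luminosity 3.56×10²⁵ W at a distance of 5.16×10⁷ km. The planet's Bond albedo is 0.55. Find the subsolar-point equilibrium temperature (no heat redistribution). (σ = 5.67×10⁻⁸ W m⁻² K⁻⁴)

d = 5.16×10⁷ km = 5.16×10¹⁰ m.
Flux: S = L/(4πd²) = 3.56×10²⁵/(4π×(5.16×10¹⁰)²) = 1060 W m⁻².
At the subsolar point the surface absorbs S(1−A) and emits σT⁴ per unit area — no factor of 4, since only the local patch is in balance.
T = [1060 × 0.45 / 5.67×10⁻⁸]^(1/4) = (8.44×10⁹)^(1/4) = 303 K.

T_ss ≈ 303 K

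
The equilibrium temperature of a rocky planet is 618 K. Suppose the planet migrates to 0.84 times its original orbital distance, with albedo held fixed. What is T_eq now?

T_eq ≈ 674 K

T_eq ∝ L^(1/4) · d^(−1/2).
T′ = 618 / 0.84^(1/2) = 674 K.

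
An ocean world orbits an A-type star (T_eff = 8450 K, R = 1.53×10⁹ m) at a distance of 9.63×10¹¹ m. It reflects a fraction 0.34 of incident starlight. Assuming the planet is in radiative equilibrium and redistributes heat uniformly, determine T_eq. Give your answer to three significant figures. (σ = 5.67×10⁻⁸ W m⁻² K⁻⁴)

L = 4πR_⋆²σT_⋆⁴ = 4π(1.53×10⁹)² × 5.67×10⁻⁸ × (8450)⁴ = 8.50×10²⁷ W.
S = L/(4πd²) = 730 W m⁻².
Energy balance: absorbed = emitted ⇒ πR²·S(1−A) = 4πR²·σT_eq⁴, so T_eq⁴ = S(1−A)/(4σ).
T_eq = [730 × 0.66 / (4 × 5.67×10⁻⁸)]^(1/4) = (2.12×10⁹)^(1/4) = 215 K.

T_eq ≈ 215 K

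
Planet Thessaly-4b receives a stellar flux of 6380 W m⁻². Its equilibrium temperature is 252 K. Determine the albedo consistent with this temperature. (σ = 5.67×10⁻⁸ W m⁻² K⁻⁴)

A ≈ 0.86

From T_eq⁴ = S(1−A)/(4σ): 1−A = 4σT_eq⁴/S.
1−A = 4 × 5.67×10⁻⁸ × (252)⁴ / 6380 = 0.143.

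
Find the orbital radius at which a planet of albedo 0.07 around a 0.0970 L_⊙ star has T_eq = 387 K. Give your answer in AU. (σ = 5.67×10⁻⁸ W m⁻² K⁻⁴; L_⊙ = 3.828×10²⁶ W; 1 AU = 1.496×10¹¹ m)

d ≈ 0.155 AU

L = 0.0970 × 3.828×10²⁶ = 3.71×10²⁵ W.
From T_eq⁴ = L(1−A)/(16πσd²): d = √[L(1−A)/(16πσT_eq⁴)].
d = √[3.71×10²⁵ × 0.93 / (16π × 5.67×10⁻⁸ × (387)⁴)] = 2.32×10¹⁰ m = 0.155 AU.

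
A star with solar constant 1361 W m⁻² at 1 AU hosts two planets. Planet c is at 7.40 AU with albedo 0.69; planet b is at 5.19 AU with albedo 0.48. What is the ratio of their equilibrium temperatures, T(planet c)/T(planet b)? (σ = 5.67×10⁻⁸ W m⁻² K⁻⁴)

T₁/T₂ ≈ 0.736

T_eq = [S₀(1−A)/(4σd²)]^(1/4), so T ∝ (1−A)^(1/4) / √d.
T₁ = [1361×0.31/(4×5.67×10⁻⁸×7.40²)]^(1/4) = 76.34 K.
T₂ = [1361×0.52/(4×5.67×10⁻⁸×5.19²)]^(1/4) = 103.75 K.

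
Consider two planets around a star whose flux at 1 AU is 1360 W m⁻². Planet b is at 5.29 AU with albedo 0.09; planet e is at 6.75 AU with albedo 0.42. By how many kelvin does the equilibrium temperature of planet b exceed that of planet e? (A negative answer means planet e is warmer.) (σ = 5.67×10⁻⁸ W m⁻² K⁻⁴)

ΔT ≈ 24.7 K

T_eq = [S₀(1−A)/(4σd²)]^(1/4), so T ∝ (1−A)^(1/4) / √d.
T₁ = [1360×0.91/(4×5.67×10⁻⁸×5.29²)]^(1/4) = 118.17 K.
T₂ = [1360×0.58/(4×5.67×10⁻⁸×6.75²)]^(1/4) = 93.47 K.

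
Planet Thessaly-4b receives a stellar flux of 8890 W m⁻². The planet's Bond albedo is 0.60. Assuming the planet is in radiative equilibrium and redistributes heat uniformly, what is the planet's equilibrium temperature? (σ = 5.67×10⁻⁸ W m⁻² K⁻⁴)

T_eq ≈ 354 K

Energy balance: absorbed = emitted ⇒ πR²·S(1−A) = 4πR²·σT_eq⁴, so T_eq⁴ = S(1−A)/(4σ).
T_eq = [8890 × 0.40 / (4 × 5.67×10⁻⁸)]^(1/4) = (1.57×10¹⁰)^(1/4) = 354 K.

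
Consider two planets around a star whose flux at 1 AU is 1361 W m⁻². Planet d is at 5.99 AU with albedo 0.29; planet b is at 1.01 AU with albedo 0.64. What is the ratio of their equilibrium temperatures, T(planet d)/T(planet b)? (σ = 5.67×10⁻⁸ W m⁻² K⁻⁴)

T_eq = [S₀(1−A)/(4σd²)]^(1/4), so T ∝ (1−A)^(1/4) / √d.
T₁ = [1361×0.71/(4×5.67×10⁻⁸×5.99²)]^(1/4) = 104.39 K.
T₂ = [1361×0.36/(4×5.67×10⁻⁸×1.01²)]^(1/4) = 214.52 K.

T₁/T₂ ≈ 0.487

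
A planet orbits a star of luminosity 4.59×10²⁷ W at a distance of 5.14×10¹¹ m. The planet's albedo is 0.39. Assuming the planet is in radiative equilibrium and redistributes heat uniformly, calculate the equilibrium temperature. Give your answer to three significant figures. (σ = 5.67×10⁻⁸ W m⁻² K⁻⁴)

T_eq ≈ 247 K

Flux: S = L/(4πd²) = 4.59×10²⁷/(4π×(5.14×10¹¹)²) = 1380 W m⁻².
Energy balance: absorbed = emitted ⇒ πR²·S(1−A) = 4πR²·σT_eq⁴, so T_eq⁴ = S(1−A)/(4σ).
T_eq = [1380 × 0.61 / (4 × 5.67×10⁻⁸)]^(1/4) = (3.72×10⁹)^(1/4) = 247 K.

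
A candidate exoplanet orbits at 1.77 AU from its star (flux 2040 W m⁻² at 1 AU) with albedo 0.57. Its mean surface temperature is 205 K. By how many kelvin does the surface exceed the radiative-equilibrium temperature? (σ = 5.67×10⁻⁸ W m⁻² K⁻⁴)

ΔT ≈ 17.6 K

S = 2040/1.77² = 651.2 W m⁻².
T_eq = [S(1−A)/(4σ)]^(1/4) = [651.2×0.43/(4×5.67×10⁻⁸)]^(1/4) = 187.4 K.
ΔT = T_surf − T_eq = 205 − 187.4.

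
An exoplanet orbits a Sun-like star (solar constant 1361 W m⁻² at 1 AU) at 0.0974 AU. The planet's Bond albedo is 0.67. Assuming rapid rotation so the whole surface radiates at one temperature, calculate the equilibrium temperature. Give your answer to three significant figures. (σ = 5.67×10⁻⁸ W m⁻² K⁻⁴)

Flux at 0.0974 AU: S = 1361/0.0974² = 1.43×10⁵ W m⁻².
Energy balance: absorbed = emitted ⇒ πR²·S(1−A) = 4πR²·σT_eq⁴, so T_eq⁴ = S(1−A)/(4σ).
T_eq = [1.43×10⁵ × 0.33 / (4 × 5.67×10⁻⁸)]^(1/4) = (2.09×10¹¹)^(1/4) = 676 K.

T_eq ≈ 676 K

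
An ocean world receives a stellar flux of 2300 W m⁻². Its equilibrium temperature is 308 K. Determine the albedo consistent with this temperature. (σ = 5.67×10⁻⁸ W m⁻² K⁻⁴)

A ≈ 0.11

From T_eq⁴ = S(1−A)/(4σ): 1−A = 4σT_eq⁴/S.
1−A = 4 × 5.67×10⁻⁸ × (308)⁴ / 2300 = 0.887.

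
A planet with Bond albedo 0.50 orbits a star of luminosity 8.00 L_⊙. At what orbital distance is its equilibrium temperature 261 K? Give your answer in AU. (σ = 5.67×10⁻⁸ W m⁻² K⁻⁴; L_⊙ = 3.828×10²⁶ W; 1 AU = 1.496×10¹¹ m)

d ≈ 2.27 AU

L = 8.00 × 3.828×10²⁶ = 3.06×10²⁷ W.
From T_eq⁴ = L(1−A)/(16πσd²): d = √[L(1−A)/(16πσT_eq⁴)].
d = √[3.06×10²⁷ × 0.50 / (16π × 5.67×10⁻⁸ × (261)⁴)] = 3.40×10¹¹ m = 2.27 AU.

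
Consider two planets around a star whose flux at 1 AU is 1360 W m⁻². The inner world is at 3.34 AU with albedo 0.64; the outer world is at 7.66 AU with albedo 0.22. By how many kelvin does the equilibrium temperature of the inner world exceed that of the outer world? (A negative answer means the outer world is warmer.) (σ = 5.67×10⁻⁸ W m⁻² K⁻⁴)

ΔT ≈ 23.5 K

T_eq = [S₀(1−A)/(4σd²)]^(1/4), so T ∝ (1−A)^(1/4) / √d.
T₁ = [1360×0.36/(4×5.67×10⁻⁸×3.34²)]^(1/4) = 117.94 K.
T₂ = [1360×0.78/(4×5.67×10⁻⁸×7.66²)]^(1/4) = 94.49 K.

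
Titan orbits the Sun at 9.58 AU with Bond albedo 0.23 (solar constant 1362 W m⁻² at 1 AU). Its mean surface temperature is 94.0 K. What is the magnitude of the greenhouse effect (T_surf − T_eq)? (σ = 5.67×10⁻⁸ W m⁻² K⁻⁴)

S = 1362/9.58² = 14.84 W m⁻².
T_eq = [S(1−A)/(4σ)]^(1/4) = [14.84×0.77/(4×5.67×10⁻⁸)]^(1/4) = 84.3 K.
ΔT = T_surf − T_eq = 94 − 84.3.

ΔT ≈ 9.7 K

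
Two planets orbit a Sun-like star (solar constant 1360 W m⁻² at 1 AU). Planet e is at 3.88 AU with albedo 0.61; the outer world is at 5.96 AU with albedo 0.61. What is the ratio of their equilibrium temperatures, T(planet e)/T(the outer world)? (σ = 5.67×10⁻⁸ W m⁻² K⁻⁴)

T_eq = [S₀(1−A)/(4σd²)]^(1/4), so T ∝ (1−A)^(1/4) / √d.
T₁ = [1360×0.39/(4×5.67×10⁻⁸×3.88²)]^(1/4) = 111.64 K.
T₂ = [1360×0.39/(4×5.67×10⁻⁸×5.96²)]^(1/4) = 90.08 K.

T₁/T₂ ≈ 1.239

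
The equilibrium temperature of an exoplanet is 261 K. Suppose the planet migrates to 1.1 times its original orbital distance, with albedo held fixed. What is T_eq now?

T_eq ∝ L^(1/4) · d^(−1/2).
T′ = 261 / 1.1^(1/2) = 249 K.

T_eq ≈ 249 K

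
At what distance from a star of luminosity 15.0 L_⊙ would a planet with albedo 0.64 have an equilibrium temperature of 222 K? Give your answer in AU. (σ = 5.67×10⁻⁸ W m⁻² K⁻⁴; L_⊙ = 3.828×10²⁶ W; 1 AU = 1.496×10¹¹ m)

L = 15.0 × 3.828×10²⁶ = 5.74×10²⁷ W.
From T_eq⁴ = L(1−A)/(16πσd²): d = √[L(1−A)/(16πσT_eq⁴)].
d = √[5.74×10²⁷ × 0.36 / (16π × 5.67×10⁻⁸ × (222)⁴)] = 5.46×10¹¹ m = 3.65 AU.

d ≈ 3.65 AU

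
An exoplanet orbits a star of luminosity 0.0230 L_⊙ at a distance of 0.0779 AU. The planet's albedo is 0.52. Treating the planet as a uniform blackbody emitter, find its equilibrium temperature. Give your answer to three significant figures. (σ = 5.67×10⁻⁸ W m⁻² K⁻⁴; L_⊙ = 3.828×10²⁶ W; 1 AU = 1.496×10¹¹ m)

d = 0.0779 AU = 1.17×10¹⁰ m.
L = 0.0230 × 3.828×10²⁶ = 8.80×10²⁴ W.
Flux: S = L/(4πd²) = 8.80×10²⁴/(4π×(1.17×10¹⁰)²) = 5160 W m⁻².
Energy balance: absorbed = emitted ⇒ πR²·S(1−A) = 4πR²·σT_eq⁴, so T_eq⁴ = S(1−A)/(4σ).
T_eq = [5160 × 0.48 / (4 × 5.67×10⁻⁸)]^(1/4) = (1.09×10¹⁰)^(1/4) = 323 K.

T_eq ≈ 323 K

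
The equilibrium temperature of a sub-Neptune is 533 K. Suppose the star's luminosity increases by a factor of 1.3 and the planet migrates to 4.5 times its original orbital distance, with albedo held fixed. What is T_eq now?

T_eq ∝ L^(1/4) · d^(−1/2).
T′ = 533 × 1.3^(1/4) / 4.5^(1/2) = 268 K.

T_eq ≈ 268 K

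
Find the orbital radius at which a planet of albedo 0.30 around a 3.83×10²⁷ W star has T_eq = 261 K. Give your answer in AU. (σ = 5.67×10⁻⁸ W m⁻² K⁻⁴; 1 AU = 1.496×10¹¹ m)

From T_eq⁴ = L(1−A)/(16πσd²): d = √[L(1−A)/(16πσT_eq⁴)].
d = √[3.83×10²⁷ × 0.70 / (16π × 5.67×10⁻⁸ × (261)⁴)] = 4.50×10¹¹ m = 3.01 AU.

d ≈ 3.01 AU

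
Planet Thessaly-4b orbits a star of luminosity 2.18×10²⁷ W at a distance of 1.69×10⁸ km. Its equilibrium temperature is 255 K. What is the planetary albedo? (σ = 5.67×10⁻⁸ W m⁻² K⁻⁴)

d = 1.69×10⁸ km = 1.69×10¹¹ m.
Flux: S = L/(4πd²) = 2.18×10²⁷/(4π×(1.69×10¹¹)²) = 6070 W m⁻².
From T_eq⁴ = S(1−A)/(4σ): 1−A = 4σT_eq⁴/S.
1−A = 4 × 5.67×10⁻⁸ × (255)⁴ / 6070 = 0.158.

A ≈ 0.84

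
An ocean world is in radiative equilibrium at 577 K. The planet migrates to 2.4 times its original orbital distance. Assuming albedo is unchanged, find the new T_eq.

T_eq ∝ L^(1/4) · d^(−1/2).
T′ = 577 / 2.4^(1/2) = 372 K.

T_eq ≈ 372 K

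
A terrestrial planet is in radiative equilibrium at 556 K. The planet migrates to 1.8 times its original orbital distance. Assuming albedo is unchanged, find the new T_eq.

T_eq ≈ 414 K

T_eq ∝ L^(1/4) · d^(−1/2).
T′ = 556 / 1.8^(1/2) = 414 K.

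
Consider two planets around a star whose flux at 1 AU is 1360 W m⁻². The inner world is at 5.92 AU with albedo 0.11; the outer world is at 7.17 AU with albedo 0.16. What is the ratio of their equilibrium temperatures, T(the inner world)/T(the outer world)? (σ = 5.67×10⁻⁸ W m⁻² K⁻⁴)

T₁/T₂ ≈ 1.117

T_eq = [S₀(1−A)/(4σd²)]^(1/4), so T ∝ (1−A)^(1/4) / √d.
T₁ = [1360×0.89/(4×5.67×10⁻⁸×5.92²)]^(1/4) = 111.09 K.
T₂ = [1360×0.84/(4×5.67×10⁻⁸×7.17²)]^(1/4) = 99.49 K.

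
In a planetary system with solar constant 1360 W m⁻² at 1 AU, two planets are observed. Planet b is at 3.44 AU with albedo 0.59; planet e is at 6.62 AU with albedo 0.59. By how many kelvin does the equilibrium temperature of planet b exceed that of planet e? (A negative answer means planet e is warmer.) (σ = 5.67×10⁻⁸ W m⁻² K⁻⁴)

ΔT ≈ 33.5 K

T_eq = [S₀(1−A)/(4σd²)]^(1/4), so T ∝ (1−A)^(1/4) / √d.
T₁ = [1360×0.41/(4×5.67×10⁻⁸×3.44²)]^(1/4) = 120.06 K.
T₂ = [1360×0.41/(4×5.67×10⁻⁸×6.62²)]^(1/4) = 86.54 K.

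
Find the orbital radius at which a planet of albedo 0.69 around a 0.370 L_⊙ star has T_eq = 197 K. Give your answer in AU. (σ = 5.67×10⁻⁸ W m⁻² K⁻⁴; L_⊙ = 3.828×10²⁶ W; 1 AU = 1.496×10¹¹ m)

d ≈ 0.676 AU

L = 0.370 × 3.828×10²⁶ = 1.42×10²⁶ W.
From T_eq⁴ = L(1−A)/(16πσd²): d = √[L(1−A)/(16πσT_eq⁴)].
d = √[1.42×10²⁶ × 0.31 / (16π × 5.67×10⁻⁸ × (197)⁴)] = 1.01×10¹¹ m = 0.676 AU.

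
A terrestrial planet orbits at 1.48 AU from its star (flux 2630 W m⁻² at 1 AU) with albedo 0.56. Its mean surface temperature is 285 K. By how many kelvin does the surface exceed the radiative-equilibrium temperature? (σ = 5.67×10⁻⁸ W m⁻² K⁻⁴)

S = 2630/1.48² = 1201 W m⁻².
T_eq = [S(1−A)/(4σ)]^(1/4) = [1201×0.44/(4×5.67×10⁻⁸)]^(1/4) = 219.7 K.
ΔT = T_surf − T_eq = 285 − 219.7.

ΔT ≈ 65.3 K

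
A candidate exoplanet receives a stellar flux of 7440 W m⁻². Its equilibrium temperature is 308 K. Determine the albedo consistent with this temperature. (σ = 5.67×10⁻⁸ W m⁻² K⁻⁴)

A ≈ 0.73

From T_eq⁴ = S(1−A)/(4σ): 1−A = 4σT_eq⁴/S.
1−A = 4 × 5.67×10⁻⁸ × (308)⁴ / 7440 = 0.274.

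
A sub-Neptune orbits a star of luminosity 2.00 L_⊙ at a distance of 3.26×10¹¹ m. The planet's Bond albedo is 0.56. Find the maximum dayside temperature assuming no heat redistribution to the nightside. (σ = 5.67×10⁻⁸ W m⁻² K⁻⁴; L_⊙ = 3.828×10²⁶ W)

L = 2.00 × 3.828×10²⁶ = 7.66×10²⁶ W.
Flux: S = L/(4πd²) = 7.66×10²⁶/(4π×(3.26×10¹¹)²) = 573 W m⁻².
With no redistribution each surface element balances locally: S(1−A) = σT⁴.
T = [573 × 0.44 / 5.67×10⁻⁸]^(1/4) = (4.45×10⁹)^(1/4) = 258 K.

T_ss ≈ 258 K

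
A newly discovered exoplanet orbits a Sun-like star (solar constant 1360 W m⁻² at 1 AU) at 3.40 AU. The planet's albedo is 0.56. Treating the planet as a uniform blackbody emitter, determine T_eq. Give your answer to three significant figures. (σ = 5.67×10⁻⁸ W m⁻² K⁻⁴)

T_eq ≈ 123 K

Flux at 3.40 AU: S = 1360/3.40² = 118 W m⁻².
Energy balance: absorbed = emitted ⇒ πR²·S(1−A) = 4πR²·σT_eq⁴, so T_eq⁴ = S(1−A)/(4σ).
T_eq = [118 × 0.44 / (4 × 5.67×10⁻⁸)]^(1/4) = (2.28×10⁸)^(1/4) = 123 K.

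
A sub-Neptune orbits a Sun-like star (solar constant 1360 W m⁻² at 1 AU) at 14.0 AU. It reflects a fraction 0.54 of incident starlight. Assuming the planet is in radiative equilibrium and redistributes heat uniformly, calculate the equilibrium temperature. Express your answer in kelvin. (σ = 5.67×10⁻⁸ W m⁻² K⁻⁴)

T_eq ≈ 61.2 K

Flux at 14.0 AU: S = 1360/14.0² = 6.94 W m⁻².
Energy balance: absorbed = emitted ⇒ πR²·S(1−A) = 4πR²·σT_eq⁴, so T_eq⁴ = S(1−A)/(4σ).
T_eq = [6.94 × 0.46 / (4 × 5.67×10⁻⁸)]^(1/4) = (1.41×10⁷)^(1/4) = 61.2 K.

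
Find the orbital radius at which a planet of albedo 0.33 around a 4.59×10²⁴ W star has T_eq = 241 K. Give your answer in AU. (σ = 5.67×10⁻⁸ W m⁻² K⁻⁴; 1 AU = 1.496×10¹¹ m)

d ≈ 0.120 AU

From T_eq⁴ = L(1−A)/(16πσd²): d = √[L(1−A)/(16πσT_eq⁴)].
d = √[4.59×10²⁴ × 0.67 / (16π × 5.67×10⁻⁸ × (241)⁴)] = 1.79×10¹⁰ m = 0.120 AU.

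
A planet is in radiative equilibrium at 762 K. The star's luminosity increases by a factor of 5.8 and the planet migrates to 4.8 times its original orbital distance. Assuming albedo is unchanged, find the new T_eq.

T_eq ≈ 540 K

T_eq ∝ L^(1/4) · d^(−1/2).
T′ = 762 × 5.8^(1/4) / 4.8^(1/2) = 540 K.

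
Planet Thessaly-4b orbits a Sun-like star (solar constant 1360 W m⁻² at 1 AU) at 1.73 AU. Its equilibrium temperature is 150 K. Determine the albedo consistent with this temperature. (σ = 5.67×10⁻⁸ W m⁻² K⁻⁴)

Flux at 1.73 AU: S = 1360/1.73² = 454 W m⁻².
From T_eq⁴ = S(1−A)/(4σ): 1−A = 4σT_eq⁴/S.
1−A = 4 × 5.67×10⁻⁸ × (150)⁴ / 454 = 0.253.

A ≈ 0.75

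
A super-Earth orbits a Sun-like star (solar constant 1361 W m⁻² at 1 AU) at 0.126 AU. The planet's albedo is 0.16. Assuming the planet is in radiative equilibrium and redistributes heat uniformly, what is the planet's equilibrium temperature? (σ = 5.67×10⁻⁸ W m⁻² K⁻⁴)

Flux at 0.126 AU: S = 1361/0.126² = 8.57×10⁴ W m⁻².
Energy balance: absorbed = emitted ⇒ πR²·S(1−A) = 4πR²·σT_eq⁴, so T_eq⁴ = S(1−A)/(4σ).
T_eq = [8.57×10⁴ × 0.84 / (4 × 5.67×10⁻⁸)]^(1/4) = (3.18×10¹¹)^(1/4) = 751 K.

T_eq ≈ 751 K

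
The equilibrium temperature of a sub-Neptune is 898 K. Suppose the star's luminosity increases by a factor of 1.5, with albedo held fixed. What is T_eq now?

T_eq ∝ L^(1/4) · d^(−1/2).
T′ = 898 × 1.5^(1/4) = 994 K.

T_eq ≈ 994 K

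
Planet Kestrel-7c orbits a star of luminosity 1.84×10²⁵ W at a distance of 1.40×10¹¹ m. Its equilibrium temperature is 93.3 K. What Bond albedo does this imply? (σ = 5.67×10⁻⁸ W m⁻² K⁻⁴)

A ≈ 0.77

Flux: S = L/(4πd²) = 1.84×10²⁵/(4π×(1.40×10¹¹)²) = 74.7 W m⁻².
From T_eq⁴ = S(1−A)/(4σ): 1−A = 4σT_eq⁴/S.
1−A = 4 × 5.67×10⁻⁸ × (93.3)⁴ / 74.7 = 0.230.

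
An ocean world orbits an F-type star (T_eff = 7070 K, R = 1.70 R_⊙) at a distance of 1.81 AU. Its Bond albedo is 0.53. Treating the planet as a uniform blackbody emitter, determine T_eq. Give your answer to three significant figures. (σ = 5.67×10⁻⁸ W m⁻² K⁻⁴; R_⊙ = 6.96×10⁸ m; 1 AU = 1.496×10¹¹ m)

R_⋆ = 1.70 × 6.96×10⁸ = 1.18×10⁹ m.
d = 1.81 AU = 2.71×10¹¹ m.
L = 4πR_⋆²σT_⋆⁴ = 4π(1.18×10⁹)² × 5.67×10⁻⁸ × (7070)⁴ = 2.49×10²⁷ W.
S = L/(4πd²) = 2700 W m⁻².
Energy balance: absorbed = emitted ⇒ πR²·S(1−A) = 4πR²·σT_eq⁴, so T_eq⁴ = S(1−A)/(4σ).
T_eq = [2700 × 0.47 / (4 × 5.67×10⁻⁸)]^(1/4) = (5.61×10⁹)^(1/4) = 274 K.

T_eq ≈ 274 K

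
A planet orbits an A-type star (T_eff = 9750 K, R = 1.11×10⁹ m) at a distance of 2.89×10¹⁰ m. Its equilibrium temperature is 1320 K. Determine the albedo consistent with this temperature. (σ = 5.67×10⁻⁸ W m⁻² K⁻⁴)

L = 4πR_⋆²σT_⋆⁴ = 4π(1.11×10⁹)² × 5.67×10⁻⁸ × (9750)⁴ = 7.93×10²⁷ W.
S = L/(4πd²) = 7.56×10⁵ W m⁻².
From T_eq⁴ = S(1−A)/(4σ): 1−A = 4σT_eq⁴/S.
1−A = 4 × 5.67×10⁻⁸ × (1320)⁴ / 7.56×10⁵ = 0.911.

A ≈ 0.09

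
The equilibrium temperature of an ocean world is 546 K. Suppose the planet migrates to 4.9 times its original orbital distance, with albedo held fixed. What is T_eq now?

T_eq ≈ 247 K

T_eq ∝ L^(1/4) · d^(−1/2).
T′ = 546 / 4.9^(1/2) = 247 K.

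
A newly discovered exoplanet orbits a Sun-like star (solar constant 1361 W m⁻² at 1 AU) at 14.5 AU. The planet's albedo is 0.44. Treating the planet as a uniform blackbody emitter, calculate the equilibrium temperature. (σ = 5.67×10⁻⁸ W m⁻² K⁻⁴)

T_eq ≈ 63.2 K

Flux at 14.5 AU: S = 1361/14.5² = 6.47 W m⁻².
Energy balance: absorbed = emitted ⇒ πR²·S(1−A) = 4πR²·σT_eq⁴, so T_eq⁴ = S(1−A)/(4σ).
T_eq = [6.47 × 0.56 / (4 × 5.67×10⁻⁸)]^(1/4) = (1.60×10⁷)^(1/4) = 63.2 K.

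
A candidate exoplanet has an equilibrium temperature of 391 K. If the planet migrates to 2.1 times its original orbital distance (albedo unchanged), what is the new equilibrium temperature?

T_eq ∝ L^(1/4) · d^(−1/2).
T′ = 391 / 2.1^(1/2) = 270 K.

T_eq ≈ 270 K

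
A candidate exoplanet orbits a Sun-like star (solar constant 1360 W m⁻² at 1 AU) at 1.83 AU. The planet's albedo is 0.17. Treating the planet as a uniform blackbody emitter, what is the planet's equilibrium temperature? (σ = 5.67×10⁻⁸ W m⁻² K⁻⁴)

Flux at 1.83 AU: S = 1360/1.83² = 406 W m⁻².
Energy balance: absorbed = emitted ⇒ πR²·S(1−A) = 4πR²·σT_eq⁴, so T_eq⁴ = S(1−A)/(4σ).
T_eq = [406 × 0.83 / (4 × 5.67×10⁻⁸)]^(1/4) = (1.49×10⁹)^(1/4) = 196 K.

T_eq ≈ 196 K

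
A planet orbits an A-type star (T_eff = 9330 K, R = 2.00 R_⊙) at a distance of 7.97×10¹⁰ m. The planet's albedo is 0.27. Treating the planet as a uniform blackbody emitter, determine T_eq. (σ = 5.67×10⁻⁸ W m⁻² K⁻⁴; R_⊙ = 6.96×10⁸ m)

R_⋆ = 2.00 × 6.96×10⁸ = 1.39×10⁹ m.
L = 4πR_⋆²σT_⋆⁴ = 4π(1.39×10⁹)² × 5.67×10⁻⁸ × (9330)⁴ = 1.05×10²⁸ W.
S = L/(4πd²) = 1.31×10⁵ W m⁻².
Energy balance: absorbed = emitted ⇒ πR²·S(1−A) = 4πR²·σT_eq⁴, so T_eq⁴ = S(1−A)/(4σ).
T_eq = [1.31×10⁵ × 0.73 / (4 × 5.67×10⁻⁸)]^(1/4) = (4.22×10¹¹)^(1/4) = 806 K.

T_eq ≈ 806 K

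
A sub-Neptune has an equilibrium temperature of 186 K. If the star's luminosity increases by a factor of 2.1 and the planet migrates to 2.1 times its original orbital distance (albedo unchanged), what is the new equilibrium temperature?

T_eq ≈ 155 K

T_eq ∝ L^(1/4) · d^(−1/2).
T′ = 186 × 2.1^(1/4) / 2.1^(1/2) = 155 K.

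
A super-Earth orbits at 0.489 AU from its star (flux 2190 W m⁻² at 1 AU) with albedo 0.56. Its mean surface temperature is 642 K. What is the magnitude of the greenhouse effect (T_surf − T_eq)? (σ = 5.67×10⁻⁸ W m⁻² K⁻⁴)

S = 2190/0.489² = 9159 W m⁻².
T_eq = [S(1−A)/(4σ)]^(1/4) = [9159×0.44/(4×5.67×10⁻⁸)]^(1/4) = 365.1 K.
ΔT = T_surf − T_eq = 642 − 365.1.

ΔT ≈ 276.9 K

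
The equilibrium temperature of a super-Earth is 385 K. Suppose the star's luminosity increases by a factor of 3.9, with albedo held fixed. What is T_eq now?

T_eq ∝ L^(1/4) · d^(−1/2).
T′ = 385 × 3.9^(1/4) = 541 K.

T_eq ≈ 541 K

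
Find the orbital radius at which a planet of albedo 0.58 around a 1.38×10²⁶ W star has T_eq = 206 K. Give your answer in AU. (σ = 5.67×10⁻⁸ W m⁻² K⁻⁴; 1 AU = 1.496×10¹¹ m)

d ≈ 0.710 AU

From T_eq⁴ = L(1−A)/(16πσd²): d = √[L(1−A)/(16πσT_eq⁴)].
d = √[1.38×10²⁶ × 0.42 / (16π × 5.67×10⁻⁸ × (206)⁴)] = 1.06×10¹¹ m = 0.710 AU.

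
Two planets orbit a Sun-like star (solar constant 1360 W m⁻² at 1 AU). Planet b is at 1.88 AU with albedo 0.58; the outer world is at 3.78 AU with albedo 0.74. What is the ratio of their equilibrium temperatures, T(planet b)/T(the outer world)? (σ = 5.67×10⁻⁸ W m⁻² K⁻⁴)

T₁/T₂ ≈ 1.599

T_eq = [S₀(1−A)/(4σd²)]^(1/4), so T ∝ (1−A)^(1/4) / √d.
T₁ = [1360×0.42/(4×5.67×10⁻⁸×1.88²)]^(1/4) = 163.38 K.
T₂ = [1360×0.26/(4×5.67×10⁻⁸×3.78²)]^(1/4) = 102.20 K.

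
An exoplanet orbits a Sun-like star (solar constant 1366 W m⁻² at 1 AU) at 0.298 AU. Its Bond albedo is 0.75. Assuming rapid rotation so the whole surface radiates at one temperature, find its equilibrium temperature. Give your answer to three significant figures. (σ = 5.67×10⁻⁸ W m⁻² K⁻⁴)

Flux at 0.298 AU: S = 1366/0.298² = 1.54×10⁴ W m⁻².
Energy balance: absorbed = emitted ⇒ πR²·S(1−A) = 4πR²·σT_eq⁴, so T_eq⁴ = S(1−A)/(4σ).
T_eq = [1.54×10⁴ × 0.25 / (4 × 5.67×10⁻⁸)]^(1/4) = (1.70×10¹⁰)^(1/4) = 361 K.

T_eq ≈ 361 K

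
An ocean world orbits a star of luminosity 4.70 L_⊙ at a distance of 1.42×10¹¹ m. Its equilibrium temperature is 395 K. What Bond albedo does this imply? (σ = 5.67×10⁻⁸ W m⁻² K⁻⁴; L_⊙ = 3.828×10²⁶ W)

A ≈ 0.22

L = 4.70 × 3.828×10²⁶ = 1.80×10²⁷ W.
Flux: S = L/(4πd²) = 1.80×10²⁷/(4π×(1.42×10¹¹)²) = 7100 W m⁻².
From T_eq⁴ = S(1−A)/(4σ): 1−A = 4σT_eq⁴/S.
1−A = 4 × 5.67×10⁻⁸ × (395)⁴ / 7100 = 0.778.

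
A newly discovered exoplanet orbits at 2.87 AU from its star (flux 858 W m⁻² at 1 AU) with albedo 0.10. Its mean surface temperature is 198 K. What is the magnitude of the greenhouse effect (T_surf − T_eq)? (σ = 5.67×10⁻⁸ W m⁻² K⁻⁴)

S = 858/2.87² = 104.2 W m⁻².
T_eq = [S(1−A)/(4σ)]^(1/4) = [104.2×0.90/(4×5.67×10⁻⁸)]^(1/4) = 142.6 K.
ΔT = T_surf − T_eq = 198 − 142.6.

ΔT ≈ 55.4 K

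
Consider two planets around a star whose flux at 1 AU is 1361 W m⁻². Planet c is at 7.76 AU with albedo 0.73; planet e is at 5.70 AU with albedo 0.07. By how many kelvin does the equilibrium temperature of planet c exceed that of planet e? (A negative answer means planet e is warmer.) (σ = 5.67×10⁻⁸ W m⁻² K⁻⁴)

T_eq = [S₀(1−A)/(4σd²)]^(1/4), so T ∝ (1−A)^(1/4) / √d.
T₁ = [1361×0.27/(4×5.67×10⁻⁸×7.76²)]^(1/4) = 72.02 K.
T₂ = [1361×0.93/(4×5.67×10⁻⁸×5.70²)]^(1/4) = 114.48 K.

ΔT ≈ -42.5 K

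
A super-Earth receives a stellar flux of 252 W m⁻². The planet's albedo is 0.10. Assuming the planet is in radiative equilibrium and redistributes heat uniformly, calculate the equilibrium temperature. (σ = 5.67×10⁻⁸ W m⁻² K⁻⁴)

T_eq ≈ 178 K

Energy balance: absorbed = emitted ⇒ πR²·S(1−A) = 4πR²·σT_eq⁴, so T_eq⁴ = S(1−A)/(4σ).
T_eq = [252 × 0.90 / (4 × 5.67×10⁻⁸)]^(1/4) = (1.00×10⁹)^(1/4) = 178 K.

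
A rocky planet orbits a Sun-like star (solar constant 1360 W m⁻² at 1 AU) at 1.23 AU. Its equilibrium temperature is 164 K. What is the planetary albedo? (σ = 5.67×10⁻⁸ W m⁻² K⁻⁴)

A ≈ 0.82

Flux at 1.23 AU: S = 1360/1.23² = 899 W m⁻².
From T_eq⁴ = S(1−A)/(4σ): 1−A = 4σT_eq⁴/S.
1−A = 4 × 5.67×10⁻⁸ × (164)⁴ / 899 = 0.183.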